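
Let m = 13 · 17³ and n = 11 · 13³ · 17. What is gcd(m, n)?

min exponent per shared prime: 13 · 17 = 221

221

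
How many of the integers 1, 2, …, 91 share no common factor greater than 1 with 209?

209 = 11·19. Inclusion–exclusion on these primes:
91 − ⌊91/11⌋ − ⌊91/19⌋ + ⌊91/209⌋ = 79

79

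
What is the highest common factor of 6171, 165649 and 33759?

121

6171 = 3 · 11² · 17; 165649 = 11² · 37²; 33759 = 3² · 11² · 31
gcd takes min exponent of each prime: 11² = 121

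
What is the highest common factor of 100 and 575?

100 = 2² · 5²
575 = 5² · 23
Common: 5² = 25

25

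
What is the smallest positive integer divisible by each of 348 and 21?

348 = 2² · 3 · 29; 21 = 3 · 7
max exponents: 2² · 3 · 7 · 29 = 2436

2436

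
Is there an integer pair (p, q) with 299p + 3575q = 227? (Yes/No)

No

By Bézout, 299p + 3575q = 227 has integer solutions iff gcd(299, 3575) | 227.
Euclid: 3575 = 11·299 + 286; 299 = 1·286 + 13; 286 = 22·13 + 0. gcd = 13; 227 mod 13 = 6. No.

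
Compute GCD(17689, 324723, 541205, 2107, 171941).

49

17689 = 7² · 19²; 324723 = 3 · 7² · 47²; 541205 = 5 · 7² · 47²; 2107 = 7² · 43; 171941 = 7² · 11² · 29
gcd takes min exponent of each prime: 7² = 49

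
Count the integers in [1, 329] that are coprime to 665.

665 = 5·7·19. Inclusion–exclusion on these primes:
329 − ⌊329/5⌋ − ⌊329/7⌋ − ⌊329/19⌋ + ⌊329/35⌋ + ⌊329/95⌋ + ⌊329/133⌋ − ⌊329/665⌋ = 214

214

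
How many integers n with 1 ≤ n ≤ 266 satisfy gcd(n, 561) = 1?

Prime factors of 561: 3, 11, 17. Count integers ≤ 266 divisible by none of them.
By inclusion–exclusion: 266 − ⌊266/3⌋ − ⌊266/11⌋ − ⌊266/17⌋ + ⌊266/33⌋ + ⌊266/51⌋ + ⌊266/187⌋ − ⌊266/561⌋ = 153.

153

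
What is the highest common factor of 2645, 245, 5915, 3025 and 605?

gcd(2645, 245): 2645 = 10·245 + 195; 245 = 1·195 + 50; 195 = 3·50 + 45; 50 = 1·45 + 5; 45 = 9·5 + 0 → 5
gcd(5, 5915): 5915 = 1183·5 + 0 → 5
gcd(5, 3025): 3025 = 605·5 + 0 → 5
gcd(5, 605): 605 = 121·5 + 0 → 5

5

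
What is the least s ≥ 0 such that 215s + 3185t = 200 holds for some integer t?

75

Reduce mod 3185: 215s ≡ 200 (mod 3185). With g = gcd(215, 3185) = 5 dividing 200, divide through: 43s ≡ 40 (mod 637).
Since gcd(43, 637) = 1, s ≡ 40·(43)⁻¹ ≡ 75 (mod 637). Smallest non-negative: 75.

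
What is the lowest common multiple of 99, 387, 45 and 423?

1000395

lcm(99, 387) = 99·387/gcd = 38313/9 = 4257
lcm(4257, 45) = 4257·45/gcd = 191565/9 = 21285
lcm(21285, 423) = 21285·423/gcd = 9003555/9 = 1000395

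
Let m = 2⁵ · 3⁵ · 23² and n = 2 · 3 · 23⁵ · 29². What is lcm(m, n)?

max exponent per prime: 2⁵ · 3⁵ · 23⁵ · 29² = 42091211664288

42091211664288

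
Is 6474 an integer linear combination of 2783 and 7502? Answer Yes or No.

By Bézout, 2783p + 7502q = 6474 has integer solutions iff gcd(2783, 7502) | 6474.
Euclid: 7502 = 2·2783 + 1936; 2783 = 1·1936 + 847; 1936 = 2·847 + 242; 847 = 3·242 + 121; 242 = 2·121 + 0. gcd = 121; 6474 mod 121 = 61. No.

No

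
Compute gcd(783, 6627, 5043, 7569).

783 = 3³ · 29; 6627 = 3 · 47²; 5043 = 3 · 41²; 7569 = 3² · 29²
gcd takes min exponent of each prime: 3 = 3

3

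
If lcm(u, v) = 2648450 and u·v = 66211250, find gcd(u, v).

25

gcd·lcm = product, so gcd = 66211250/2648450 = 25.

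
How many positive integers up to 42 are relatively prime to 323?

38

323 = 17·19. Inclusion–exclusion on these primes:
42 − ⌊42/17⌋ − ⌊42/19⌋ + ⌊42/323⌋ = 38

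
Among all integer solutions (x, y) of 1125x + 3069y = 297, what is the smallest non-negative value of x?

Reduce mod 3069: 1125x ≡ 297 (mod 3069). With g = gcd(1125, 3069) = 9 dividing 297, divide through: 125x ≡ 33 (mod 341).
Since gcd(125, 341) = 1, x ≡ 33·(125)⁻¹ ≡ 33 (mod 341). Smallest non-negative: 33.

33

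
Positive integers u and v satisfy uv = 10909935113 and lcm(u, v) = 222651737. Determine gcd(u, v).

49

gcd·lcm = product, so gcd = 10909935113/222651737 = 49.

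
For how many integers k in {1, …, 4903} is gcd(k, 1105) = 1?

3408

1105 = 5·13·17. Inclusion–exclusion on these primes:
4903 − ⌊4903/5⌋ − ⌊4903/13⌋ − ⌊4903/17⌋ + ⌊4903/65⌋ + ⌊4903/85⌋ + ⌊4903/221⌋ − ⌊4903/1105⌋ = 3408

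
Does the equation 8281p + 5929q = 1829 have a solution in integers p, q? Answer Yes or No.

No

By Bézout, 8281p + 5929q = 1829 has integer solutions iff gcd(8281, 5929) | 1829.
Euclid: 8281 = 1·5929 + 2352; 5929 = 2·2352 + 1225; 2352 = 1·1225 + 1127; 1225 = 1·1127 + 98; 1127 = 11·98 + 49; 98 = 2·49 + 0. gcd = 49; 1829 mod 49 = 16. No.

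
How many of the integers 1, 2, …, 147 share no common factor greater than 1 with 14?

14 = 2·7. Inclusion–exclusion on these primes:
147 − ⌊147/2⌋ − ⌊147/7⌋ + ⌊147/14⌋ = 63

63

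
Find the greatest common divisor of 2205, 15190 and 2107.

49

2205 = 3² · 5 · 7²; 15190 = 2 · 5 · 7² · 31; 2107 = 7² · 43
gcd takes min exponent of each prime: 7² = 49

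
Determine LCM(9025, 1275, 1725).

10586325

lcm(9025, 1275) = 9025·1275/gcd = 11506875/25 = 460275
lcm(460275, 1725) = 460275·1725/gcd = 793974375/75 = 10586325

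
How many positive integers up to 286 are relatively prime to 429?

160

429 = 3·11·13. Inclusion–exclusion on these primes:
286 − ⌊286/3⌋ − ⌊286/11⌋ − ⌊286/13⌋ + ⌊286/33⌋ + ⌊286/39⌋ + ⌊286/143⌋ − ⌊286/429⌋ = 160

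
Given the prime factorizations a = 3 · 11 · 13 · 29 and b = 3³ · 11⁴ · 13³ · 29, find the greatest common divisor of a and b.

12441

min exponent per shared prime: 3 · 11 · 13 · 29 = 12441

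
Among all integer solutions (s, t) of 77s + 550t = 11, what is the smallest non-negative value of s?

43

Reduce mod 550: 77s ≡ 11 (mod 550). With g = gcd(77, 550) = 11 dividing 11, divide through: 7s ≡ 1 (mod 50).
Since gcd(7, 50) = 1, s ≡ 1·(7)⁻¹ ≡ 43 (mod 50). Smallest non-negative: 43.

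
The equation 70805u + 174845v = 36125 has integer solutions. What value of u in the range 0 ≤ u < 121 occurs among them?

82

Reduce mod 174845: 70805u ≡ 36125 (mod 174845). With g = gcd(70805, 174845) = 1445 dividing 36125, divide through: 49u ≡ 25 (mod 121).
Since gcd(49, 121) = 1, u ≡ 25·(49)⁻¹ ≡ 82 (mod 121). Smallest non-negative: 82.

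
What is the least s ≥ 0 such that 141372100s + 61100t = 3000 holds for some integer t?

Reduce mod 61100: 141372100s ≡ 3000 (mod 61100). With g = gcd(141372100, 61100) = 100 dividing 3000, divide through: 1413721s ≡ 30 (mod 611).
Since gcd(1413721, 611) = 1, s ≡ 30·(1413721)⁻¹ ≡ 133 (mod 611). Smallest non-negative: 133.

133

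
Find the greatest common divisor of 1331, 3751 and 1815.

121

gcd(1331, 3751): 3751 = 2·1331 + 1089; 1331 = 1·1089 + 242; 1089 = 4·242 + 121; 242 = 2·121 + 0 → 121
gcd(121, 1815): 1815 = 15·121 + 0 → 121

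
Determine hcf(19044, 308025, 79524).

9

gcd(19044, 308025): 308025 = 16·19044 + 3321; 19044 = 5·3321 + 2439; 3321 = 1·2439 + 882; 2439 = 2·882 + 675; 882 = 1·675 + 207; 675 = 3·207 + 54; 207 = 3·54 + 45; 54 = 1·45 + 9; 45 = 5·9 + 0 → 9
gcd(9, 79524): 79524 = 8836·9 + 0 → 9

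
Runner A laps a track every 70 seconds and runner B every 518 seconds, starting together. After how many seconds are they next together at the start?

gcd first: 518 = 7·70 + 28; 70 = 2·28 + 14; 28 = 2·14 + 0 → gcd = 14
lcm = 70·518/gcd = 36260/14 = 2590

2590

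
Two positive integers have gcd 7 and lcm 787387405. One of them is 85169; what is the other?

64715

Using pq = gcd(p,q)·lcm(p,q) = 7·787387405 = 5511711835, we get q = 5511711835/85169 = 64715.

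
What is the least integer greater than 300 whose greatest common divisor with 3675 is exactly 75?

375

Multiples of 75 above 300: 75·5, 75·6, … . Need the cofactor coprime to 3675/75 = 49.
Checking s = 5, 6, … the first with gcd(s, 49) = 1 is s = 5, giving 375.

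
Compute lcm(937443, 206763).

64609509003

937443 = 3 · 13² · 43²; 206763 = 3 · 41³
max exponents: 3 · 13² · 41³ · 43² = 64609509003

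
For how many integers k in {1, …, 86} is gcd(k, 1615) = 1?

1615 = 5·17·19. Inclusion–exclusion on these primes:
86 − ⌊86/5⌋ − ⌊86/17⌋ − ⌊86/19⌋ + ⌊86/85⌋ + ⌊86/95⌋ + ⌊86/323⌋ − ⌊86/1615⌋ = 61

61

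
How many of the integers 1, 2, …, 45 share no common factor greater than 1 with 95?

Prime factors of 95: 5, 19. Count integers ≤ 45 divisible by none of them.
By inclusion–exclusion: 45 − ⌊45/5⌋ − ⌊45/19⌋ + ⌊45/95⌋ = 34.

34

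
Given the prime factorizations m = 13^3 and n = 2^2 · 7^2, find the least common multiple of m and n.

max exponent per prime: 2^2 · 7^2 · 13^3 = 430612

430612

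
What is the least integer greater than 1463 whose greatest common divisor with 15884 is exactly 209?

Multiples of 209 above 1463: 209·8, 209·9, … . Need the cofactor coprime to 15884/209 = 76.
Checking s = 8, 9, … the first with gcd(s, 76) = 1 is s = 9, giving 1881.

1881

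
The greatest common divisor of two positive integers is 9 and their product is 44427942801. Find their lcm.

gcd·lcm = product, so lcm = 44427942801/9 = 4936438089.

4936438089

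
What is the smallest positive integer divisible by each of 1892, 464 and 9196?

45869648

1892 = 2² · 11 · 43; 464 = 2⁴ · 29; 9196 = 2² · 11² · 19
lcm takes max exponent of each prime: 2⁴ · 11² · 19 · 29 · 43 = 45869648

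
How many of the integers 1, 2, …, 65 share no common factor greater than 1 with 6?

22

6 = 2·3. Inclusion–exclusion on these primes:
65 − ⌊65/2⌋ − ⌊65/3⌋ + ⌊65/6⌋ = 22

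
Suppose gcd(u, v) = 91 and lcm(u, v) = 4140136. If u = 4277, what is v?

88088

Using uv = gcd(u,v)·lcm(u,v) = 91·4140136 = 376752376, we get v = 376752376/4277 = 88088.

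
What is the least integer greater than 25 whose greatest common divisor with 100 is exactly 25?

75

Multiples of 25 above 25: 25·2, 25·3, … . Need the cofactor coprime to 100/25 = 4.
Checking s = 2, 3, … the first with gcd(s, 4) = 1 is s = 3, giving 75.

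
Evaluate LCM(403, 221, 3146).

1657942

403 = 13 · 31; 221 = 13 · 17; 3146 = 2 · 11² · 13
lcm takes max exponent of each prime: 2 · 11² · 13 · 17 · 31 = 1657942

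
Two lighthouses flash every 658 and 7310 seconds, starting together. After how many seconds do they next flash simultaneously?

658 = 2 · 7 · 47; 7310 = 2 · 5 · 17 · 43
max exponents: 2 · 5 · 7 · 17 · 43 · 47 = 2404990

2404990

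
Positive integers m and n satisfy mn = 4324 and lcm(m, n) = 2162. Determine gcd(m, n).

gcd·lcm = product, so gcd = 4324/2162 = 2.

2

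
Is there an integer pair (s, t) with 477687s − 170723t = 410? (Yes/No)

No

gcd(477687, 170723): 477687 = 2·170723 + 136241; 170723 = 1·136241 + 34482; 136241 = 3·34482 + 32795; 34482 = 1·32795 + 1687; 32795 = 19·1687 + 742; 1687 = 2·742 + 203; 742 = 3·203 + 133; 203 = 1·133 + 70; 133 = 1·70 + 63; 70 = 1·63 + 7; 63 = 9·7 + 0 → 7
7 does not divide 410, so a solution does not exist.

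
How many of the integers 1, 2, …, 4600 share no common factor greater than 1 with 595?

595 = 5·7·17. Inclusion–exclusion on these primes:
4600 − ⌊4600/5⌋ − ⌊4600/7⌋ − ⌊4600/17⌋ + ⌊4600/35⌋ + ⌊4600/85⌋ + ⌊4600/119⌋ − ⌊4600/595⌋ = 2969

2969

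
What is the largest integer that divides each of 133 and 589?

133 = 7 · 19
589 = 19 · 31
Common: 19 = 19

19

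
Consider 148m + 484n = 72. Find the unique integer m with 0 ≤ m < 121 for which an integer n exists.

Reduce mod 484: 148m ≡ 72 (mod 484). With g = gcd(148, 484) = 4 dividing 72, divide through: 37m ≡ 18 (mod 121).
Since gcd(37, 121) = 1, m ≡ 18·(37)⁻¹ ≡ 43 (mod 121). Smallest non-negative: 43.

43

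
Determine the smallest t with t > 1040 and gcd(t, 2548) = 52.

1144

gcd(t, 2548) = 52 forces 52 | t; write t = 52s. Then gcd(52s, 52·49) = 52·gcd(s, 49), so need gcd(s, 49) = 1.
52s > 1040 gives s ≥ 21. The least s ≥ 21 coprime to 49 is 22, so t = 52·22 = 1144.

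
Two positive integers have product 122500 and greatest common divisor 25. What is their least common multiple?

4900

Since gcd(p,q)·lcm(p,q) = pq, lcm = 122500/25 = 4900.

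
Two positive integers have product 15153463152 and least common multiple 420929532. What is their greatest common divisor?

36

From gcd × lcm = uv: gcd = 15153463152 / 420929532 = 36.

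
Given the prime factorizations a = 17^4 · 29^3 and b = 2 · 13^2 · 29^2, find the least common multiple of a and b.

max exponent per prime: 2 · 13^2 · 17^4 · 29^3 = 688503860122

688503860122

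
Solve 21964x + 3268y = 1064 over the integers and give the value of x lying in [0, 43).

6

gcd(21964, 3268) = 76 (Euclid: 21964 = 6·3268 + 2356; 3268 = 1·2356 + 912; 2356 = 2·912 + 532; 912 = 1·532 + 380; 532 = 1·380 + 152; 380 = 2·152 + 76; 152 = 2·76 + 0), and 76 | 1064.
Extended Euclid: 21964·(-18) + 3268·(121) = 76. Scale by 14: x₀ = -252.
General solution x = x₀ + 43t; reducing mod 43 gives x = 6 (and y = -40).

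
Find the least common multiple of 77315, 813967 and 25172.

1042870799740

lcm(77315, 813967) = 77315·813967/gcd = 62931858605/7 = 8990265515
lcm(8990265515, 25172) = 8990265515·25172/gcd = 226302963543580/217 = 1042870799740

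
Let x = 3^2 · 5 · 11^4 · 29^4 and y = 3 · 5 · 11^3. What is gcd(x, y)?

19965

min exponent per shared prime: 3 · 5 · 11^3 = 19965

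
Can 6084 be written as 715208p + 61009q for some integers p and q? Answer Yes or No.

Yes

By Bézout, 715208p + 61009q = 6084 has integer solutions iff gcd(715208, 61009) | 6084.
Euclid: 715208 = 11·61009 + 44109; 61009 = 1·44109 + 16900; 44109 = 2·16900 + 10309; 16900 = 1·10309 + 6591; 10309 = 1·6591 + 3718; 6591 = 1·3718 + 2873; 3718 = 1·2873 + 845; 2873 = 3·845 + 338; 845 = 2·338 + 169; 338 = 2·169 + 0. gcd = 169; 6084 mod 169 = 0. Yes.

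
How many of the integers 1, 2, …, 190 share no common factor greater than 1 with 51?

Prime factors of 51: 3, 17. Count integers ≤ 190 divisible by none of them.
By inclusion–exclusion: 190 − ⌊190/3⌋ − ⌊190/17⌋ + ⌊190/51⌋ = 119.

119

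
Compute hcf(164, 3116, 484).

164 = 2² · 41; 3116 = 2² · 19 · 41; 484 = 2² · 11²
gcd takes min exponent of each prime: 2² = 4

4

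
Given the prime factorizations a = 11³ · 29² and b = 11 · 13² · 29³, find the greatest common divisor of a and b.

9251

min exponent per shared prime: 11 · 29² = 9251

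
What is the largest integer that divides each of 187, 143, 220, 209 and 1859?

gcd(187, 143): 187 = 1·143 + 44; 143 = 3·44 + 11; 44 = 4·11 + 0 → 11
gcd(11, 220): 220 = 20·11 + 0 → 11
gcd(11, 209): 209 = 19·11 + 0 → 11
gcd(11, 1859): 1859 = 169·11 + 0 → 11

11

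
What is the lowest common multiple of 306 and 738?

12546

306 = 2 · 3² · 17; 738 = 2 · 3² · 41
max exponents: 2 · 3² · 17 · 41 = 12546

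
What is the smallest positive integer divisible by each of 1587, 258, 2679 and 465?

18891156030

1587 = 3 · 23²; 258 = 2 · 3 · 43; 2679 = 3 · 19 · 47; 465 = 3 · 5 · 31
lcm takes max exponent of each prime: 2 · 3 · 5 · 19 · 23² · 31 · 43 · 47 = 18891156030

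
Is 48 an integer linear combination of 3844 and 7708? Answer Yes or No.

gcd(3844, 7708): 7708 = 2·3844 + 20; 3844 = 192·20 + 4; 20 = 5·4 + 0 → 4
4 divides 48, so a solution exists.

Yes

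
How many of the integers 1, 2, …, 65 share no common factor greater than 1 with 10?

26

Prime factors of 10: 2, 5. Count integers ≤ 65 divisible by none of them.
By inclusion–exclusion: 65 − ⌊65/2⌋ − ⌊65/5⌋ + ⌊65/10⌋ = 26.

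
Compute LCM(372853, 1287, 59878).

170018730882

372853 = 13 · 23 · 29 · 43; 1287 = 3² · 11 · 13; 59878 = 2 · 7² · 13 · 47
lcm takes max exponent of each prime: 2 · 3² · 7² · 11 · 13 · 23 · 29 · 43 · 47 = 170018730882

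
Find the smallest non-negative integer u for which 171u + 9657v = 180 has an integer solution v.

114

Reduce mod 9657: 171u ≡ 180 (mod 9657). With g = gcd(171, 9657) = 9 dividing 180, divide through: 19u ≡ 20 (mod 1073).
Since gcd(19, 1073) = 1, u ≡ 20·(19)⁻¹ ≡ 114 (mod 1073). Smallest non-negative: 114.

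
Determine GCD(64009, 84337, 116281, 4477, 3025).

121

64009 = 11² · 23²; 84337 = 11² · 17 · 41; 116281 = 11² · 31²; 4477 = 11² · 37; 3025 = 5² · 11²
gcd takes min exponent of each prime: 11² = 121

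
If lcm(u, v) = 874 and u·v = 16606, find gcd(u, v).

gcd·lcm = product, so gcd = 16606/874 = 19.

19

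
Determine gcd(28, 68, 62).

gcd(28, 68): 68 = 2·28 + 12; 28 = 2·12 + 4; 12 = 3·4 + 0 → 4
gcd(4, 62): 62 = 15·4 + 2; 4 = 2·2 + 0 → 2

2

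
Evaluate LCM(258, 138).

gcd first: 258 = 1·138 + 120; 138 = 1·120 + 18; 120 = 6·18 + 12; 18 = 1·12 + 6; 12 = 2·6 + 0 → gcd = 6
lcm = 258·138/gcd = 35604/6 = 5934

5934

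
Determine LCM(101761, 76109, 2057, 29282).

101761 = 11² · 29²; 76109 = 11² · 17 · 37; 2057 = 11² · 17; 29282 = 2 · 11⁴
lcm takes max exponent of each prime: 2 · 11⁴ · 17 · 29² · 37 = 15489855898

15489855898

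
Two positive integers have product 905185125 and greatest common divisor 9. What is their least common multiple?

100576125

For any two positive integers, gcd × lcm equals their product. Hence lcm = 905185125 / 9 = 100576125.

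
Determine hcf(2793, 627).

57

2793 = 3 · 7² · 19
627 = 3 · 11 · 19
Common: 3 · 19 = 57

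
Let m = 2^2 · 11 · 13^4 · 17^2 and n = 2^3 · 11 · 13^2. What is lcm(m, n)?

max exponent per prime: 2^3 · 11 · 13^4 · 17^2 = 726363352

726363352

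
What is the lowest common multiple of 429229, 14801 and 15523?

429229 = 19² · 29 · 41; 14801 = 19² · 41; 15523 = 19² · 43
lcm takes max exponent of each prime: 19² · 29 · 41 · 43 = 18456847

18456847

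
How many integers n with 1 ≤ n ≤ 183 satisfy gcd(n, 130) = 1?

130 = 2·5·13. Inclusion–exclusion on these primes:
183 − ⌊183/2⌋ − ⌊183/5⌋ − ⌊183/13⌋ + ⌊183/10⌋ + ⌊183/26⌋ + ⌊183/65⌋ − ⌊183/130⌋ = 68

68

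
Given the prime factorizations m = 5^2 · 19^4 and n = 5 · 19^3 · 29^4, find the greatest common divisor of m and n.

min exponent per shared prime: 5 · 19^3 = 34295

34295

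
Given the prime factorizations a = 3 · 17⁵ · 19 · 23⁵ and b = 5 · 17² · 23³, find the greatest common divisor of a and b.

3516263

min exponent per shared prime: 17² · 23³ = 3516263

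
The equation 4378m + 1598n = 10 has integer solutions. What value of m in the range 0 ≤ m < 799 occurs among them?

gcd(4378, 1598) = 2 (Euclid: 4378 = 2·1598 + 1182; 1598 = 1·1182 + 416; 1182 = 2·416 + 350; 416 = 1·350 + 66; 350 = 5·66 + 20; 66 = 3·20 + 6; 20 = 3·6 + 2; 6 = 3·2 + 0), and 2 | 10.
Extended Euclid: 4378·(242) + 1598·(-663) = 2. Scale by 5: m₀ = 1210.
General solution m = m₀ + 799t; reducing mod 799 gives m = 411 (and n = -1126).

411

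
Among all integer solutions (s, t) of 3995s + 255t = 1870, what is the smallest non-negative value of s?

2

Euclid: 3995 = 15·255 + 170; 255 = 1·170 + 85; 170 = 2·85 + 0 → gcd = 85; 1870 = 85·22.
Back-substitution yields 3995·(-1) + 255·(16) = 85, so one solution is s = -1·22 = -22, t = 16·22 = 352.
Solutions in s differ by 255/85 = 3; the one in [0, 3) is -22 mod 3 = 2.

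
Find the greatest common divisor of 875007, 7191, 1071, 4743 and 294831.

875007 = 3² · 7 · 17 · 19 · 43; 7191 = 3² · 17 · 47; 1071 = 3² · 7 · 17; 4743 = 3² · 17 · 31; 294831 = 3² · 17 · 41 · 47
gcd takes min exponent of each prime: 3² · 17 = 153

153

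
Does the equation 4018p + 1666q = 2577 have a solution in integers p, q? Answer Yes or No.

By Bézout, 4018p + 1666q = 2577 has integer solutions iff gcd(4018, 1666) | 2577.
Euclid: 4018 = 2·1666 + 686; 1666 = 2·686 + 294; 686 = 2·294 + 98; 294 = 3·98 + 0. gcd = 98; 2577 mod 98 = 29. No.

No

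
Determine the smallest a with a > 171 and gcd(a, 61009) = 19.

190

gcd(a, 61009) = 19 forces 19 | a; write a = 19s. Then gcd(19s, 19·3211) = 19·gcd(s, 3211), so need gcd(s, 3211) = 1.
19s > 171 gives s ≥ 10. The least s ≥ 10 coprime to 3211 is 10, so a = 19·10 = 190.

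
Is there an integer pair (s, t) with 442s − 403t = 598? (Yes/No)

Yes

By Bézout, 442s − 403t = 598 has integer solutions iff gcd(442, 403) | 598.
Euclid: 442 = 1·403 + 39; 403 = 10·39 + 13; 39 = 3·13 + 0. gcd = 13; 598 mod 13 = 0. Yes.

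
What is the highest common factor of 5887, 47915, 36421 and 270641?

7

5887 = 7 · 29²; 47915 = 5 · 7 · 37²; 36421 = 7 · 11² · 43; 270641 = 7 · 23 · 41²
gcd takes min exponent of each prime: 7 = 7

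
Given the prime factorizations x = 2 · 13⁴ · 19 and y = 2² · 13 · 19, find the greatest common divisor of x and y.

min exponent per shared prime: 2 · 13 · 19 = 494

494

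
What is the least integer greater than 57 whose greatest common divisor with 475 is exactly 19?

76

Multiples of 19 above 57: 19·4, 19·5, … . Need the cofactor coprime to 475/19 = 25.
Checking s = 4, 5, … the first with gcd(s, 25) = 1 is s = 4, giving 76.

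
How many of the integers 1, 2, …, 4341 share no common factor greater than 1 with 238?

1751

Prime factors of 238: 2, 7, 17. Count integers ≤ 4341 divisible by none of them.
By inclusion–exclusion: 4341 − ⌊4341/2⌋ − ⌊4341/7⌋ − ⌊4341/17⌋ + ⌊4341/14⌋ + ⌊4341/34⌋ + ⌊4341/119⌋ − ⌊4341/238⌋ = 1751.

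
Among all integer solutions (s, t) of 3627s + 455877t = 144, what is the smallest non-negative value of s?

Euclid: 455877 = 125·3627 + 2502; 3627 = 1·2502 + 1125; 2502 = 2·1125 + 252; 1125 = 4·252 + 117; 252 = 2·117 + 18; 117 = 6·18 + 9; 18 = 2·9 + 0 → gcd = 9; 144 = 9·16.
Back-substitution yields 3627·(23504) + 455877·(-187) = 9, so one solution is s = 23504·16 = 376064, t = -187·16 = -2992.
Solutions in s differ by 455877/9 = 50653; the one in [0, 50653) is 376064 mod 50653 = 21493.

21493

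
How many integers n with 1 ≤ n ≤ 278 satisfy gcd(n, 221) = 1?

Prime factors of 221: 13, 17. Count integers ≤ 278 divisible by none of them.
By inclusion–exclusion: 278 − ⌊278/13⌋ − ⌊278/17⌋ + ⌊278/221⌋ = 242.

242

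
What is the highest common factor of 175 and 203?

175 = 5² · 7
203 = 7 · 29
Common: 7 = 7

7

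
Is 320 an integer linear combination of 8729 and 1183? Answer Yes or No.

By Bézout, 8729u + 1183v = 320 has integer solutions iff gcd(8729, 1183) | 320.
Euclid: 8729 = 7·1183 + 448; 1183 = 2·448 + 287; 448 = 1·287 + 161; 287 = 1·161 + 126; 161 = 1·126 + 35; 126 = 3·35 + 21; 35 = 1·21 + 14; 21 = 1·14 + 7; 14 = 2·7 + 0. gcd = 7; 320 mod 7 = 5. No.

No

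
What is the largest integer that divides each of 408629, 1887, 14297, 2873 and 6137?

17

gcd(408629, 1887): 408629 = 216·1887 + 1037; 1887 = 1·1037 + 850; 1037 = 1·850 + 187; 850 = 4·187 + 102; 187 = 1·102 + 85; 102 = 1·85 + 17; 85 = 5·17 + 0 → 17
gcd(17, 14297): 14297 = 841·17 + 0 → 17
gcd(17, 2873): 2873 = 169·17 + 0 → 17
gcd(17, 6137): 6137 = 361·17 + 0 → 17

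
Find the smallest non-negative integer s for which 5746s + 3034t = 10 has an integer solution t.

gcd(5746, 3034) = 2 (Euclid: 5746 = 1·3034 + 2712; 3034 = 1·2712 + 322; 2712 = 8·322 + 136; 322 = 2·136 + 50; 136 = 2·50 + 36; 50 = 1·36 + 14; 36 = 2·14 + 8; 14 = 1·8 + 6; 8 = 1·6 + 2; 6 = 3·2 + 0), and 2 | 10.
Extended Euclid: 5746·(424) + 3034·(-803) = 2. Scale by 5: s₀ = 2120.
General solution s = s₀ + 1517k; reducing mod 1517 gives s = 603 (and t = -1142).

603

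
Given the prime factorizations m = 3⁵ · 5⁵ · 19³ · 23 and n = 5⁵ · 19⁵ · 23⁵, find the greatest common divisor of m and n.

492990625

min exponent per shared prime: 5⁵ · 19³ · 23 = 492990625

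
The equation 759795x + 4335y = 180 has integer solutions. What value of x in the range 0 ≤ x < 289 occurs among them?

gcd(759795, 4335) = 15 (Euclid: 759795 = 175·4335 + 1170; 4335 = 3·1170 + 825; 1170 = 1·825 + 345; 825 = 2·345 + 135; 345 = 2·135 + 75; 135 = 1·75 + 60; 75 = 1·60 + 15; 60 = 4·15 + 0), and 15 | 180.
Extended Euclid: 759795·(63) + 4335·(-11042) = 15. Scale by 12: x₀ = 756.
General solution x = x₀ + 289t; reducing mod 289 gives x = 178 (and y = -31198).

178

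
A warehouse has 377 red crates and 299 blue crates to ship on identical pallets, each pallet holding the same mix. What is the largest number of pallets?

Euclid: 377 = 1·299 + 78; 299 = 3·78 + 65; 78 = 1·65 + 13; 65 = 5·13 + 0. Last nonzero remainder: 13.

13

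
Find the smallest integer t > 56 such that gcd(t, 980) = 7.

63

gcd(t, 980) = 7 forces 7 | t; write t = 7s. Then gcd(7s, 7·140) = 7·gcd(s, 140), so need gcd(s, 140) = 1.
7s > 56 gives s ≥ 9. The least s ≥ 9 coprime to 140 is 9, so t = 7·9 = 63.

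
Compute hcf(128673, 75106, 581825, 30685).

17

gcd(128673, 75106): 128673 = 1·75106 + 53567; 75106 = 1·53567 + 21539; 53567 = 2·21539 + 10489; 21539 = 2·10489 + 561; 10489 = 18·561 + 391; 561 = 1·391 + 170; 391 = 2·170 + 51; 170 = 3·51 + 17; 51 = 3·17 + 0 → 17
gcd(17, 581825): 581825 = 34225·17 + 0 → 17
gcd(17, 30685): 30685 = 1805·17 + 0 → 17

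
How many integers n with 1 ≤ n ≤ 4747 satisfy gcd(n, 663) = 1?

Prime factors of 663: 3, 13, 17. Count integers ≤ 4747 divisible by none of them.
By inclusion–exclusion: 4747 − ⌊4747/3⌋ − ⌊4747/13⌋ − ⌊4747/17⌋ + ⌊4747/39⌋ + ⌊4747/51⌋ + ⌊4747/221⌋ − ⌊4747/663⌋ = 2749.

2749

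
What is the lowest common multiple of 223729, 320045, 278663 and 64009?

1362830661115

223729 = 11² · 43²; 320045 = 5 · 11² · 23²; 278663 = 7² · 11² · 47; 64009 = 11² · 23²
lcm takes max exponent of each prime: 5 · 7² · 11² · 23² · 43² · 47 = 1362830661115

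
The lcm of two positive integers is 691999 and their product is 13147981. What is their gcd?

gcd·lcm = product, so gcd = 13147981/691999 = 19.

19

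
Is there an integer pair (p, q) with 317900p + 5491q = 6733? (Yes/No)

By Bézout, 317900p + 5491q = 6733 has integer solutions iff gcd(317900, 5491) | 6733.
Euclid: 317900 = 57·5491 + 4913; 5491 = 1·4913 + 578; 4913 = 8·578 + 289; 578 = 2·289 + 0. gcd = 289; 6733 mod 289 = 86. No.

No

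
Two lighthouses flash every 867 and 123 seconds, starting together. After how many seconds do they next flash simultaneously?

gcd first: 867 = 7·123 + 6; 123 = 20·6 + 3; 6 = 2·3 + 0 → gcd = 3
lcm = 867·123/gcd = 106641/3 = 35547

35547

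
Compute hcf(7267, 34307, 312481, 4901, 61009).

169

gcd(7267, 34307): 34307 = 4·7267 + 5239; 7267 = 1·5239 + 2028; 5239 = 2·2028 + 1183; 2028 = 1·1183 + 845; 1183 = 1·845 + 338; 845 = 2·338 + 169; 338 = 2·169 + 0 → 169
gcd(169, 312481): 312481 = 1849·169 + 0 → 169
gcd(169, 4901): 4901 = 29·169 + 0 → 169
gcd(169, 61009): 61009 = 361·169 + 0 → 169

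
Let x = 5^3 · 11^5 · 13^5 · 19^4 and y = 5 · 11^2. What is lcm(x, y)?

974102379320087875

max exponent per prime: 5^3 · 11^5 · 13^5 · 19^4 = 974102379320087875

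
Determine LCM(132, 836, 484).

132 = 2² · 3 · 11; 836 = 2² · 11 · 19; 484 = 2² · 11²
lcm takes max exponent of each prime: 2² · 3 · 11² · 19 = 27588

27588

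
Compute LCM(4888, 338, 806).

lcm(4888, 338) = 4888·338/gcd = 1652144/26 = 63544
lcm(63544, 806) = 63544·806/gcd = 51216464/26 = 1969864

1969864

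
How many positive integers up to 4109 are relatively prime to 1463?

3033

1463 = 7·11·19. Inclusion–exclusion on these primes:
4109 − ⌊4109/7⌋ − ⌊4109/11⌋ − ⌊4109/19⌋ + ⌊4109/77⌋ + ⌊4109/133⌋ + ⌊4109/209⌋ − ⌊4109/1463⌋ = 3033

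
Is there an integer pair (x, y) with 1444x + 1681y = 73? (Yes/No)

By Bézout, 1444x + 1681y = 73 has integer solutions iff gcd(1444, 1681) | 73.
Euclid: 1681 = 1·1444 + 237; 1444 = 6·237 + 22; 237 = 10·22 + 17; 22 = 1·17 + 5; 17 = 3·5 + 2; 5 = 2·2 + 1; 2 = 2·1 + 0. gcd = 1; 73 mod 1 = 0. Yes.

Yes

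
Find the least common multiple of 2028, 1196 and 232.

2705352

2028 = 2² · 3 · 13²; 1196 = 2² · 13 · 23; 232 = 2³ · 29
lcm takes max exponent of each prime: 2³ · 3 · 13² · 23 · 29 = 2705352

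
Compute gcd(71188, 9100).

Euclid: 71188 = 7·9100 + 7488; 9100 = 1·7488 + 1612; 7488 = 4·1612 + 1040; 1612 = 1·1040 + 572; 1040 = 1·572 + 468; 572 = 1·468 + 104; 468 = 4·104 + 52; 104 = 2·52 + 0. Last nonzero remainder: 52.

52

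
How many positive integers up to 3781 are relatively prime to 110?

Prime factors of 110: 2, 5, 11. Count integers ≤ 3781 divisible by none of them.
By inclusion–exclusion: 3781 − ⌊3781/2⌋ − ⌊3781/5⌋ − ⌊3781/11⌋ + ⌊3781/10⌋ + ⌊3781/22⌋ + ⌊3781/55⌋ − ⌊3781/110⌋ = 1375.

1375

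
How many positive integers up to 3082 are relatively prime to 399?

Prime factors of 399: 3, 7, 19. Count integers ≤ 3082 divisible by none of them.
By inclusion–exclusion: 3082 − ⌊3082/3⌋ − ⌊3082/7⌋ − ⌊3082/19⌋ + ⌊3082/21⌋ + ⌊3082/57⌋ + ⌊3082/133⌋ − ⌊3082/399⌋ = 1669.

1669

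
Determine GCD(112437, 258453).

117

112437 = 3² · 13 · 31²
258453 = 3² · 13 · 47²
Common: 3² · 13 = 117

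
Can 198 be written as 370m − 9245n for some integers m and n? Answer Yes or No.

By Bézout, 370m − 9245n = 198 has integer solutions iff gcd(370, 9245) | 198.
Euclid: 9245 = 24·370 + 365; 370 = 1·365 + 5; 365 = 73·5 + 0. gcd = 5; 198 mod 5 = 3. No.

No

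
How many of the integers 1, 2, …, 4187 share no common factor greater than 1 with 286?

1758

Prime factors of 286: 2, 11, 13. Count integers ≤ 4187 divisible by none of them.
By inclusion–exclusion: 4187 − ⌊4187/2⌋ − ⌊4187/11⌋ − ⌊4187/13⌋ + ⌊4187/22⌋ + ⌊4187/26⌋ + ⌊4187/143⌋ − ⌊4187/286⌋ = 1758.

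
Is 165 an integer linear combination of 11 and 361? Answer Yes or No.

By Bézout, 11s − 361t = 165 has integer solutions iff gcd(11, 361) | 165.
Euclid: 361 = 32·11 + 9; 11 = 1·9 + 2; 9 = 4·2 + 1; 2 = 2·1 + 0. gcd = 1; 165 mod 1 = 0. Yes.

Yes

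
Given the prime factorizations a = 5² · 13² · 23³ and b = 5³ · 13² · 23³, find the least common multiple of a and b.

max exponent per prime: 5³ · 13² · 23³ = 257027875

257027875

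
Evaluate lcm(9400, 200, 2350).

lcm(9400, 200) = 9400·200/gcd = 1880000/200 = 9400
lcm(9400, 2350) = 9400·2350/gcd = 22090000/2350 = 9400

9400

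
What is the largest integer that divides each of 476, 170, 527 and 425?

17

gcd(476, 170): 476 = 2·170 + 136; 170 = 1·136 + 34; 136 = 4·34 + 0 → 34
gcd(34, 527): 527 = 15·34 + 17; 34 = 2·17 + 0 → 17
gcd(17, 425): 425 = 25·17 + 0 → 17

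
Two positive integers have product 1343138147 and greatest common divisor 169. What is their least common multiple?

7947563

gcd·lcm = product, so lcm = 1343138147/169 = 7947563.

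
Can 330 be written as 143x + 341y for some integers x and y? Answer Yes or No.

Yes

gcd(143, 341): 341 = 2·143 + 55; 143 = 2·55 + 33; 55 = 1·33 + 22; 33 = 1·22 + 11; 22 = 2·11 + 0 → 11
11 divides 330, so a solution exists.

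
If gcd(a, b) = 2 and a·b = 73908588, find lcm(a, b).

36954294

gcd·lcm = product, so lcm = 73908588/2 = 36954294.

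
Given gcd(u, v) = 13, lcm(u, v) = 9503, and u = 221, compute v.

559

u·v = gcd·lcm = 13·9503 = 123539, so v = 123539/221 = 559.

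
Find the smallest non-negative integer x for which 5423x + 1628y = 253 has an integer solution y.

Reduce mod 1628: 5423x ≡ 253 (mod 1628). With g = gcd(5423, 1628) = 11 dividing 253, divide through: 493x ≡ 23 (mod 148).
Since gcd(493, 148) = 1, x ≡ 23·(493)⁻¹ ≡ 79 (mod 148). Smallest non-negative: 79.

79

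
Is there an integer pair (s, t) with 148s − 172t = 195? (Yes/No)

No

gcd(148, 172): 172 = 1·148 + 24; 148 = 6·24 + 4; 24 = 6·4 + 0 → 4
4 does not divide 195, so a solution does not exist.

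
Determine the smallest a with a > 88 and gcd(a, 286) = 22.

110

gcd(a, 286) = 22 forces 22 | a; write a = 22s. Then gcd(22s, 22·13) = 22·gcd(s, 13), so need gcd(s, 13) = 1.
22s > 88 gives s ≥ 5. The least s ≥ 5 coprime to 13 is 5, so a = 22·5 = 110.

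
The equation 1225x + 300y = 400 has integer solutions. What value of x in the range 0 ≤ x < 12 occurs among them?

4

Reduce mod 300: 1225x ≡ 400 (mod 300). With g = gcd(1225, 300) = 25 dividing 400, divide through: 49x ≡ 16 (mod 12).
Since gcd(49, 12) = 1, x ≡ 16·(49)⁻¹ ≡ 4 (mod 12). Smallest non-negative: 4.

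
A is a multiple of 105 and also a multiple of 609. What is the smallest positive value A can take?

3045

gcd first: 609 = 5·105 + 84; 105 = 1·84 + 21; 84 = 4·21 + 0 → gcd = 21
lcm = 105·609/gcd = 63945/21 = 3045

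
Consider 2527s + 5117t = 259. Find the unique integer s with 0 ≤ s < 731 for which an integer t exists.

Euclid: 5117 = 2·2527 + 63; 2527 = 40·63 + 7; 63 = 9·7 + 0 → gcd = 7; 259 = 7·37.
Back-substitution yields 2527·(81) + 5117·(-40) = 7, so one solution is s = 81·37 = 2997, t = -40·37 = -1480.
Solutions in s differ by 5117/7 = 731; the one in [0, 731) is 2997 mod 731 = 73.

73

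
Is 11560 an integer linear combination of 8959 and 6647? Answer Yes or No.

By Bézout, 8959u − 6647v = 11560 has integer solutions iff gcd(8959, 6647) | 11560.
Euclid: 8959 = 1·6647 + 2312; 6647 = 2·2312 + 2023; 2312 = 1·2023 + 289; 2023 = 7·289 + 0. gcd = 289; 11560 mod 289 = 0. Yes.

Yes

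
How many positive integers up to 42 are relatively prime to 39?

Prime factors of 39: 3, 13. Count integers ≤ 42 divisible by none of them.
By inclusion–exclusion: 42 − ⌊42/3⌋ − ⌊42/13⌋ + ⌊42/39⌋ = 26.

26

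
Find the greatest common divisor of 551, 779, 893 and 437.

19

gcd(551, 779): 779 = 1·551 + 228; 551 = 2·228 + 95; 228 = 2·95 + 38; 95 = 2·38 + 19; 38 = 2·19 + 0 → 19
gcd(19, 893): 893 = 47·19 + 0 → 19
gcd(19, 437): 437 = 23·19 + 0 → 19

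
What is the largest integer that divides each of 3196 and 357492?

4

3196 = 2² · 17 · 47
357492 = 2² · 3 · 31³
Common: 2² = 4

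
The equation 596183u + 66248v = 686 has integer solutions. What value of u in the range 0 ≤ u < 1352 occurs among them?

1338

gcd(596183, 66248) = 49 (Euclid: 596183 = 8·66248 + 66199; 66248 = 1·66199 + 49; 66199 = 1351·49 + 0), and 49 | 686.
Extended Euclid: 596183·(-1) + 66248·(9) = 49. Scale by 14: u₀ = -14.
General solution u = u₀ + 1352t; reducing mod 1352 gives u = 1338 (and v = -12041).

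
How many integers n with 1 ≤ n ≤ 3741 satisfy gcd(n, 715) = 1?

2512

715 = 5·11·13. Inclusion–exclusion on these primes:
3741 − ⌊3741/5⌋ − ⌊3741/11⌋ − ⌊3741/13⌋ + ⌊3741/55⌋ + ⌊3741/65⌋ + ⌊3741/143⌋ − ⌊3741/715⌋ = 2512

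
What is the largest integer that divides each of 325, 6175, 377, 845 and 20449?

gcd(325, 6175): 6175 = 19·325 + 0 → 325
gcd(325, 377): 377 = 1·325 + 52; 325 = 6·52 + 13; 52 = 4·13 + 0 → 13
gcd(13, 845): 845 = 65·13 + 0 → 13
gcd(13, 20449): 20449 = 1573·13 + 0 → 13

13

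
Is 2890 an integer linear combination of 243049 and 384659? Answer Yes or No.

Yes

By Bézout, 243049s + 384659t = 2890 has integer solutions iff gcd(243049, 384659) | 2890.
Euclid: 384659 = 1·243049 + 141610; 243049 = 1·141610 + 101439; 141610 = 1·101439 + 40171; 101439 = 2·40171 + 21097; 40171 = 1·21097 + 19074; 21097 = 1·19074 + 2023; 19074 = 9·2023 + 867; 2023 = 2·867 + 289; 867 = 3·289 + 0. gcd = 289; 2890 mod 289 = 0. Yes.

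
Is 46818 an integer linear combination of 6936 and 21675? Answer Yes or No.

Yes

gcd(6936, 21675): 21675 = 3·6936 + 867; 6936 = 8·867 + 0 → 867
867 divides 46818, so a solution exists.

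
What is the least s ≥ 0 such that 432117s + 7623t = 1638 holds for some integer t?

63

Euclid: 432117 = 56·7623 + 5229; 7623 = 1·5229 + 2394; 5229 = 2·2394 + 441; 2394 = 5·441 + 189; 441 = 2·189 + 63; 189 = 3·63 + 0 → gcd = 63; 1638 = 63·26.
Back-substitution yields 432117·(35) + 7623·(-1984) = 63, so one solution is s = 35·26 = 910, t = -1984·26 = -51584.
Solutions in s differ by 7623/63 = 121; the one in [0, 121) is 910 mod 121 = 63.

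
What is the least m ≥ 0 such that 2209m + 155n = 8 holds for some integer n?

32

gcd(2209, 155) = 1 (Euclid: 2209 = 14·155 + 39; 155 = 3·39 + 38; 39 = 1·38 + 1; 38 = 38·1 + 0), and 1 | 8.
Extended Euclid: 2209·(4) + 155·(-57) = 1. Scale by 8: m₀ = 32.
General solution m = m₀ + 155t; reducing mod 155 gives m = 32 (and n = -456).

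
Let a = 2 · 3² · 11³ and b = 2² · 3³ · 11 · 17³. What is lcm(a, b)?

max exponent per prime: 2² · 3³ · 11³ · 17³ = 706233924

706233924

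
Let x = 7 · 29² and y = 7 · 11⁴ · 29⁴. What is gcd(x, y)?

min exponent per shared prime: 7 · 29² = 5887

5887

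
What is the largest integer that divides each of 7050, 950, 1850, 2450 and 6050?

50

gcd(7050, 950): 7050 = 7·950 + 400; 950 = 2·400 + 150; 400 = 2·150 + 100; 150 = 1·100 + 50; 100 = 2·50 + 0 → 50
gcd(50, 1850): 1850 = 37·50 + 0 → 50
gcd(50, 2450): 2450 = 49·50 + 0 → 50
gcd(50, 6050): 6050 = 121·50 + 0 → 50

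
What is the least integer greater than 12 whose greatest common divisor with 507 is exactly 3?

gcd(t, 507) = 3 forces 3 | t; write t = 3s. Then gcd(3s, 3·169) = 3·gcd(s, 169), so need gcd(s, 169) = 1.
3s > 12 gives s ≥ 5. The least s ≥ 5 coprime to 169 is 5, so t = 3·5 = 15.

15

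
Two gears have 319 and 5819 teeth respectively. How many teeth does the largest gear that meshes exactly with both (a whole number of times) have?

319 = 11 · 29
5819 = 11 · 23²
Common: 11 = 11

11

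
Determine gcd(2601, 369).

2601 = 3² · 17²
369 = 3² · 41
Common: 3² = 9

9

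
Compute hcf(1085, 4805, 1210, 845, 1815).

1085 = 5 · 7 · 31; 4805 = 5 · 31²; 1210 = 2 · 5 · 11²; 845 = 5 · 13²; 1815 = 3 · 5 · 11²
gcd takes min exponent of each prime: 5 = 5

5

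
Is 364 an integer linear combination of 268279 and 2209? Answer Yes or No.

Yes

By Bézout, 268279x − 2209y = 364 has integer solutions iff gcd(268279, 2209) | 364.
Euclid: 268279 = 121·2209 + 990; 2209 = 2·990 + 229; 990 = 4·229 + 74; 229 = 3·74 + 7; 74 = 10·7 + 4; 7 = 1·4 + 3; 4 = 1·3 + 1; 3 = 3·1 + 0. gcd = 1; 364 mod 1 = 0. Yes.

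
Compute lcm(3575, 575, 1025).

3575 = 5² · 11 · 13; 575 = 5² · 23; 1025 = 5² · 41
lcm takes max exponent of each prime: 5² · 11 · 13 · 23 · 41 = 3371225

3371225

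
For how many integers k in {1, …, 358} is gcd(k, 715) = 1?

241

715 = 5·11·13. Inclusion–exclusion on these primes:
358 − ⌊358/5⌋ − ⌊358/11⌋ − ⌊358/13⌋ + ⌊358/55⌋ + ⌊358/65⌋ + ⌊358/143⌋ − ⌊358/715⌋ = 241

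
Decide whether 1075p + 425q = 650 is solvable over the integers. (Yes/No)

Yes

By Bézout, 1075p + 425q = 650 has integer solutions iff gcd(1075, 425) | 650.
Euclid: 1075 = 2·425 + 225; 425 = 1·225 + 200; 225 = 1·200 + 25; 200 = 8·25 + 0. gcd = 25; 650 mod 25 = 0. Yes.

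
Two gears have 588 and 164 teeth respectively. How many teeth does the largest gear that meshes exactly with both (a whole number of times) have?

588 = 2² · 3 · 7²
164 = 2² · 41
Common: 2² = 4

4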